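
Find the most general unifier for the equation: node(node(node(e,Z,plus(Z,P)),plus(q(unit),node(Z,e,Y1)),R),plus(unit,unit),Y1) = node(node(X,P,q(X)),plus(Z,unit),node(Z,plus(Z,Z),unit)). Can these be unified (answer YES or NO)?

Decompose node/3: node(node(e,Z,plus(Z,P)),plus(q(unit),node(Z,e,Y1)),R) = node(X,P,q(X)),  plus(unit,unit) = plus(Z,unit),  Y1 = node(Z,plus(Z,Z),unit).
Decompose node/3: node(e,Z,plus(Z,P)) = X,  plus(q(unit),node(Z,e,Y1)) = P,  R = q(X).
Bind X := node(e,Z,plus(Z,P)); substituting into the one remaining equation that mentions X gives: R = q(node(e,Z,plus(Z,P))).
Bind P := plus(q(unit),node(Z,e,Y1)); substituting into the one remaining equation that mentions P gives: R = q(node(e,Z,plus(Z,plus(q(unit),node(Z,e,Y1))))). Substituting into the earlier binding gives X := node(e,Z,plus(Z,plus(q(unit),node(Z,e,Y1)))).
Bind R := q(node(e,Z,plus(Z,plus(q(unit),node(Z,e,Y1))))); no other remaining equation mentions R.
Decompose plus/2: unit = Z,  unit = unit.
Bind Z := unit; substituting into the one remaining equation that mentions Z gives: Y1 = node(unit,plus(unit,unit),unit). Substituting into the earlier bindings gives X := node(e,unit,plus(unit,plus(q(unit),node(unit,e,Y1)))), P := plus(q(unit),node(unit,e,Y1)), R := q(node(e,unit,plus(unit,plus(q(unit),node(unit,e,Y1))))).
Delete trivial equation unit = unit.
Bind Y1 := node(unit,plus(unit,unit),unit). Substituting into the earlier bindings gives X := node(e,unit,plus(unit,plus(q(unit),node(unit,e,node(unit,plus(unit,unit),unit))))), P := plus(q(unit),node(unit,e,node(unit,plus(unit,unit),unit))), R := q(node(e,unit,plus(unit,plus(q(unit),node(unit,e,node(unit,plus(unit,unit),unit)))))).
No equations remain and no clash or occurs-check failure arose, so a unifier exists.

YES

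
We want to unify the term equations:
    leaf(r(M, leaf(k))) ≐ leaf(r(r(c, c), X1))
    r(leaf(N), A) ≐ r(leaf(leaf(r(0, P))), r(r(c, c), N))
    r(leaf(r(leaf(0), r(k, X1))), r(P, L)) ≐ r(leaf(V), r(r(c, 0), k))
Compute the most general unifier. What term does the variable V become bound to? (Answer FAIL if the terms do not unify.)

r(leaf(0), r(k, leaf(k)))

Decompose leaf/1: r(M, leaf(k)) ≐ r(r(c, c), X1).
Decompose r/2: M ≐ r(c, c),  leaf(k) ≐ X1.
Bind M := r(c, c); no other remaining equation mentions M.
Bind X1 := leaf(k); substituting into the one remaining equation that mentions X1 gives: r(leaf(r(leaf(0), r(k, leaf(k)))), r(P, L)) ≐ r(leaf(V), r(r(c, 0), k)).
Decompose r/2: leaf(N) ≐ leaf(leaf(r(0, P))),  A ≐ r(r(c, c), N).
Decompose leaf/1: N ≐ leaf(r(0, P)).
Bind N := leaf(r(0, P)); substituting into the one remaining equation that mentions N gives: A ≐ r(r(c, c), leaf(r(0, P))).
Bind A := r(r(c, c), leaf(r(0, P))); no other remaining equation mentions A.
Decompose r/2: leaf(r(leaf(0), r(k, leaf(k)))) ≐ leaf(V),  r(P, L) ≐ r(r(c, 0), k).
Decompose leaf/1: r(leaf(0), r(k, leaf(k))) ≐ V.
Bind V := r(leaf(0), r(k, leaf(k))); no other remaining equation mentions V.
Decompose r/2: P ≐ r(c, 0),  L ≐ k.
Bind P := r(c, 0); no other remaining equation mentions P. Substituting into the earlier bindings gives N := leaf(r(0, r(c, 0))), A := r(r(c, c), leaf(r(0, r(c, 0)))).
Bind L := k.
MGU = { M ↦ r(c, c), X1 ↦ leaf(k), N ↦ leaf(r(0, r(c, 0))), A ↦ r(r(c, c), leaf(r(0, r(c, 0)))), V ↦ r(leaf(0), r(k, leaf(k))), P ↦ r(c, 0), L ↦ k }, so V ↦ r(leaf(0), r(k, leaf(k))).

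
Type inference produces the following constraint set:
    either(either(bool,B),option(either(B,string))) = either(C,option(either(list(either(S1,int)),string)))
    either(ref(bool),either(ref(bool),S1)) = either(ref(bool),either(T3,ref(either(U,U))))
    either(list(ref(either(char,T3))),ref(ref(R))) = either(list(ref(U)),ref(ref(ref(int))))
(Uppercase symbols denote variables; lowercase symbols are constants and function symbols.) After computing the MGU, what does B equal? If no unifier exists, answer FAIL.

list(either(ref(either(either(char,ref(bool)),either(char,ref(bool)))),int))

Decompose either/2: either(bool,B) = C,  option(either(B,string)) = option(either(list(either(S1,int)),string)).
Bind C := either(bool,B); no other remaining equation mentions C.
Decompose option/1: either(B,string) = either(list(either(S1,int)),string).
Decompose either/2: B = list(either(S1,int)),  string = string.
Bind B := list(either(S1,int)); no other remaining equation mentions B. Substituting into the earlier binding gives C := either(bool,list(either(S1,int))).
Delete trivial equation string = string.
Decompose either/2: ref(bool) = ref(bool),  either(ref(bool),S1) = either(T3,ref(either(U,U))).
Delete trivial equation ref(bool) = ref(bool).
Decompose either/2: ref(bool) = T3,  S1 = ref(either(U,U)).
Bind T3 := ref(bool); substituting into the one remaining equation that mentions T3 gives: either(list(ref(either(char,ref(bool)))),ref(ref(R))) = either(list(ref(U)),ref(ref(ref(int)))).
Bind S1 := ref(either(U,U)); no other remaining equation mentions S1. Substituting into the earlier bindings gives C := either(bool,list(either(ref(either(U,U)),int))), B := list(either(ref(either(U,U)),int)).
Decompose either/2: list(ref(either(char,ref(bool)))) = list(ref(U)),  ref(ref(R)) = ref(ref(ref(int))).
Decompose list/1: ref(either(char,ref(bool))) = ref(U).
Decompose ref/1: either(char,ref(bool)) = U.
Bind U := either(char,ref(bool)); no other remaining equation mentions U. Substituting into the earlier bindings gives C := either(bool,list(either(ref(either(either(char,ref(bool)),either(char,ref(bool)))),int))), B := list(either(ref(either(either(char,ref(bool)),either(char,ref(bool)))),int)), S1 := ref(either(either(char,ref(bool)),either(char,ref(bool)))).
Decompose ref/1: ref(R) = ref(ref(int)).
Decompose ref/1: R = ref(int).
Bind R := ref(int).
MGU = { C := either(bool,list(either(ref(either(either(char,ref(bool)),either(char,ref(bool)))),int))), B := list(either(ref(either(either(char,ref(bool)),either(char,ref(bool)))),int)), T3 := ref(bool), S1 := ref(either(either(char,ref(bool)),either(char,ref(bool)))), U := either(char,ref(bool)), R := ref(int) }, so B := list(either(ref(either(either(char,ref(bool)),either(char,ref(bool)))),int)).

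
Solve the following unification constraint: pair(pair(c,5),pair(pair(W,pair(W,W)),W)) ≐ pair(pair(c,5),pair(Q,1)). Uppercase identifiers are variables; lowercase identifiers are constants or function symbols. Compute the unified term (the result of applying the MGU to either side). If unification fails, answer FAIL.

Decompose pair/2: pair(c,5) ≐ pair(c,5),  pair(pair(W,pair(W,W)),W) ≐ pair(Q,1).
Delete trivial equation pair(c,5) ≐ pair(c,5).
Decompose pair/2: pair(W,pair(W,W)) ≐ Q,  W ≐ 1.
Bind Q := pair(W,pair(W,W)); no other remaining equation mentions Q.
Bind W := 1. Substituting into the earlier binding gives Q := pair(1,pair(1,1)).
Applying the MGU to either side gives pair(pair(c,5),pair(pair(1,pair(1,1)),1)).

pair(pair(c,5),pair(pair(1,pair(1,1)),1))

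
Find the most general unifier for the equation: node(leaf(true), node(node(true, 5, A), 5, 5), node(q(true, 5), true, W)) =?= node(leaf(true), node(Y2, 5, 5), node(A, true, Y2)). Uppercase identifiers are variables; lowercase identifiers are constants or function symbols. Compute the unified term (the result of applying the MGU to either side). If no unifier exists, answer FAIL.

node(leaf(true), node(node(true, 5, q(true, 5)), 5, 5), node(q(true, 5), true, node(true, 5, q(true, 5))))

Decompose node/3: leaf(true) =?= leaf(true),  node(node(true, 5, A), 5, 5) =?= node(Y2, 5, 5),  node(q(true, 5), true, W) =?= node(A, true, Y2).
Delete trivial equation leaf(true) =?= leaf(true).
Decompose node/3: node(true, 5, A) =?= Y2,  5 =?= 5,  5 =?= 5.
Bind Y2 := node(true, 5, A); substituting into the one remaining equation that mentions Y2 gives: node(q(true, 5), true, W) =?= node(A, true, node(true, 5, A)).
Delete trivial equation 5 =?= 5.
Delete trivial equation 5 =?= 5.
Decompose node/3: q(true, 5) =?= A,  true =?= true,  W =?= node(true, 5, A).
Bind A := q(true, 5); substituting into the one remaining equation that mentions A gives: W =?= node(true, 5, q(true, 5)). Substituting into the earlier binding gives Y2 := node(true, 5, q(true, 5)).
Delete trivial equation true =?= true.
Bind W := node(true, 5, q(true, 5)).
Applying the MGU to either side gives node(leaf(true), node(node(true, 5, q(true, 5)), 5, 5), node(q(true, 5), true, node(true, 5, q(true, 5)))).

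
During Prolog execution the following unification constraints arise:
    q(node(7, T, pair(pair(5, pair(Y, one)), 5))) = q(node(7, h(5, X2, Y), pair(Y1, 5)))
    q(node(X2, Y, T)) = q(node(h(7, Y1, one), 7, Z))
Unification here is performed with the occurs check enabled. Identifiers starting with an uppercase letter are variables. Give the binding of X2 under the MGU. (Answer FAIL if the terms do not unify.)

Decompose q/1: node(7, T, pair(pair(5, pair(Y, one)), 5)) = node(7, h(5, X2, Y), pair(Y1, 5)).
Decompose node/3: 7 = 7,  T = h(5, X2, Y),  pair(pair(5, pair(Y, one)), 5) = pair(Y1, 5).
Delete trivial equation 7 = 7.
Bind T := h(5, X2, Y); substituting into the one remaining equation that mentions T gives: q(node(X2, Y, h(5, X2, Y))) = q(node(h(7, Y1, one), 7, Z)).
Decompose pair/2: pair(5, pair(Y, one)) = Y1,  5 = 5.
Bind Y1 := pair(5, pair(Y, one)); substituting into the one remaining equation that mentions Y1 gives: q(node(X2, Y, h(5, X2, Y))) = q(node(h(7, pair(5, pair(Y, one)), one), 7, Z)).
Delete trivial equation 5 = 5.
Decompose q/1: node(X2, Y, h(5, X2, Y)) = node(h(7, pair(5, pair(Y, one)), one), 7, Z).
Decompose node/3: X2 = h(7, pair(5, pair(Y, one)), one),  Y = 7,  h(5, X2, Y) = Z.
Bind X2 := h(7, pair(5, pair(Y, one)), one); substituting into the one remaining equation that mentions X2 gives: h(5, h(7, pair(5, pair(Y, one)), one), Y) = Z. Substituting into the earlier binding gives T := h(5, h(7, pair(5, pair(Y, one)), one), Y).
Bind Y := 7; substituting into the remaining equation gives: h(5, h(7, pair(5, pair(7, one)), one), 7) = Z. Substituting into the earlier bindings gives T := h(5, h(7, pair(5, pair(7, one)), one), 7), Y1 := pair(5, pair(7, one)), X2 := h(7, pair(5, pair(7, one)), one).
Bind Z := h(5, h(7, pair(5, pair(7, one)), one), 7).
MGU = { T -> h(5, h(7, pair(5, pair(7, one)), one), 7), Y1 -> pair(5, pair(7, one)), X2 -> h(7, pair(5, pair(7, one)), one), Y -> 7, Z -> h(5, h(7, pair(5, pair(7, one)), one), 7) }, so X2 -> h(7, pair(5, pair(7, one)), one).

h(7, pair(5, pair(7, one)), one)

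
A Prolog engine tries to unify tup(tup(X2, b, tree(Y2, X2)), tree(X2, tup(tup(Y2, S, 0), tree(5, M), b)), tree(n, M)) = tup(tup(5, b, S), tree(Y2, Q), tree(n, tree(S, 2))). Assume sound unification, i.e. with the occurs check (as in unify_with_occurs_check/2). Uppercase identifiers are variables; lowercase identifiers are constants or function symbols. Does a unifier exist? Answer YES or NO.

YES

Decompose tup/3: tup(X2, b, tree(Y2, X2)) = tup(5, b, S),  tree(X2, tup(tup(Y2, S, 0), tree(5, M), b)) = tree(Y2, Q),  tree(n, M) = tree(n, tree(S, 2)).
Decompose tup/3: X2 = 5,  b = b,  tree(Y2, X2) = S.
Bind X2 := 5; substituting into the 2 remaining equations that mention X2 gives: tree(Y2, 5) = S,  tree(5, tup(tup(Y2, S, 0), tree(5, M), b)) = tree(Y2, Q).
Delete trivial equation b = b.
Bind S := tree(Y2, 5); substituting into the remaining equations gives: tree(5, tup(tup(Y2, tree(Y2, 5), 0), tree(5, M), b)) = tree(Y2, Q),  tree(n, M) = tree(n, tree(tree(Y2, 5), 2)).
Decompose tree/2: 5 = Y2,  tup(tup(Y2, tree(Y2, 5), 0), tree(5, M), b) = Q.
Bind Y2 := 5; substituting into the remaining equations gives: tup(tup(5, tree(5, 5), 0), tree(5, M), b) = Q,  tree(n, M) = tree(n, tree(tree(5, 5), 2)). Substituting into the earlier binding gives S := tree(5, 5).
Bind Q := tup(tup(5, tree(5, 5), 0), tree(5, M), b); no other remaining equation mentions Q.
Decompose tree/2: n = n,  M = tree(tree(5, 5), 2).
Delete trivial equation n = n.
Bind M := tree(tree(5, 5), 2). Substituting into the earlier binding gives Q := tup(tup(5, tree(5, 5), 0), tree(5, tree(tree(5, 5), 2)), b).
No equations remain and no clash or occurs-check failure arose, so a unifier exists.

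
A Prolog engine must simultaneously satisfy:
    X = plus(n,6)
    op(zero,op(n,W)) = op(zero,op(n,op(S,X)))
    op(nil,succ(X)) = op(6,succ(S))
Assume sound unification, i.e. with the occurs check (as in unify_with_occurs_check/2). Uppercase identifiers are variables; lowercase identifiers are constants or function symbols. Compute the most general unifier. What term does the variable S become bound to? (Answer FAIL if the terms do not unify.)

Bind X := plus(n,6); substituting into the remaining equations gives: op(zero,op(n,W)) = op(zero,op(n,op(S,plus(n,6)))),  op(nil,succ(plus(n,6))) = op(6,succ(S)).
Decompose op/2: zero = zero,  op(n,W) = op(n,op(S,plus(n,6))).
Delete trivial equation zero = zero.
Decompose op/2: n = n,  W = op(S,plus(n,6)).
Delete trivial equation n = n.
Bind W := op(S,plus(n,6)); no other remaining equation mentions W.
Decompose op/2: nil = 6,  succ(plus(n,6)) = succ(S).
Clash: constants nil and 6 differ; no unifier exists.

FAIL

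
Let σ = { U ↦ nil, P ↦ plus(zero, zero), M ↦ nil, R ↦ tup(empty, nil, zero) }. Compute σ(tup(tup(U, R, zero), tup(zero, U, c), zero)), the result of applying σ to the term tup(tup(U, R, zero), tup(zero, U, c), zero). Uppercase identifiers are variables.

Replace each occurrence of U with nil.
Replace each occurrence of R with tup(empty, nil, zero).
Result: tup(tup(nil, tup(empty, nil, zero), zero), tup(zero, nil, c), zero).

tup(tup(nil, tup(empty, nil, zero), zero), tup(zero, nil, c), zero)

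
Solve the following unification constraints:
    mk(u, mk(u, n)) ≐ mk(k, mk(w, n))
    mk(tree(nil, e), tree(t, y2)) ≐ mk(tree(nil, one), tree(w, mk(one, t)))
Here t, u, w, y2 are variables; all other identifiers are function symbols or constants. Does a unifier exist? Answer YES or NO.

NO

Decompose mk/2: u ≐ k,  mk(u, n) ≐ mk(w, n).
Bind u := k; substituting into the one remaining equation that mentions u gives: mk(k, n) ≐ mk(w, n).
Decompose mk/2: k ≐ w,  n ≐ n.
Bind w := k; substituting into the one remaining equation that mentions w gives: mk(tree(nil, e), tree(t, y2)) ≐ mk(tree(nil, one), tree(k, mk(one, t))).
Delete trivial equation n ≐ n.
Decompose mk/2: tree(nil, e) ≐ tree(nil, one),  tree(t, y2) ≐ tree(k, mk(one, t)).
Decompose tree/2: nil ≐ nil,  e ≐ one.
Delete trivial equation nil ≐ nil.
Clash: constants e and one differ; no unifier exists.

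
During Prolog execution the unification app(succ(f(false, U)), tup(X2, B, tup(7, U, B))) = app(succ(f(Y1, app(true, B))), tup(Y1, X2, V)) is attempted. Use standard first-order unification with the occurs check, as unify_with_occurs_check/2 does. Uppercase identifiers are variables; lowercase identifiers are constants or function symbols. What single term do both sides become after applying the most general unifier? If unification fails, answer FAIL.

Decompose app/2: succ(f(false, U)) = succ(f(Y1, app(true, B))),  tup(X2, B, tup(7, U, B)) = tup(Y1, X2, V).
Decompose succ/1: f(false, U) = f(Y1, app(true, B)).
Decompose f/2: false = Y1,  U = app(true, B).
Bind Y1 := false; substituting into the one remaining equation that mentions Y1 gives: tup(X2, B, tup(7, U, B)) = tup(false, X2, V).
Bind U := app(true, B); substituting into the remaining equation gives: tup(X2, B, tup(7, app(true, B), B)) = tup(false, X2, V).
Decompose tup/3: X2 = false,  B = X2,  tup(7, app(true, B), B) = V.
Bind X2 := false; substituting into the one remaining equation that mentions X2 gives: B = false.
Bind B := false; substituting into the remaining equation gives: tup(7, app(true, false), false) = V. Substituting into the earlier binding gives U := app(true, false).
Bind V := tup(7, app(true, false), false).
Applying the MGU to either side gives app(succ(f(false, app(true, false))), tup(false, false, tup(7, app(true, false), false))).

app(succ(f(false, app(true, false))), tup(false, false, tup(7, app(true, false), false)))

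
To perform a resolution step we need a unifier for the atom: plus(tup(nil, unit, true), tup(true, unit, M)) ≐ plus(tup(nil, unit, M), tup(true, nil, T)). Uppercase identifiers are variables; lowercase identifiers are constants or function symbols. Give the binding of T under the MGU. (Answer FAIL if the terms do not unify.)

Decompose plus/2: tup(nil, unit, true) ≐ tup(nil, unit, M),  tup(true, unit, M) ≐ tup(true, nil, T).
Decompose tup/3: nil ≐ nil,  unit ≐ unit,  true ≐ M.
Delete trivial equation nil ≐ nil.
Delete trivial equation unit ≐ unit.
Bind M := true; substituting into the remaining equation gives: tup(true, unit, true) ≐ tup(true, nil, T).
Decompose tup/3: true ≐ true,  unit ≐ nil,  true ≐ T.
Delete trivial equation true ≐ true.
Clash: constants unit and nil differ; no unifier exists.

FAIL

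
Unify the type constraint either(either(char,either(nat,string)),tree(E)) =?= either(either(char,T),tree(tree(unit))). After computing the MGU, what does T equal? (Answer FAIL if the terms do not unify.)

Decompose either/2: either(char,either(nat,string)) =?= either(char,T),  tree(E) =?= tree(tree(unit)).
Decompose either/2: char =?= char,  either(nat,string) =?= T.
Delete trivial equation char =?= char.
Bind T := either(nat,string); no other remaining equation mentions T.
Decompose tree/1: E =?= tree(unit).
Bind E := tree(unit).
MGU = { T ↦ either(nat,string), E ↦ tree(unit) }, so T ↦ either(nat,string).

either(nat,string)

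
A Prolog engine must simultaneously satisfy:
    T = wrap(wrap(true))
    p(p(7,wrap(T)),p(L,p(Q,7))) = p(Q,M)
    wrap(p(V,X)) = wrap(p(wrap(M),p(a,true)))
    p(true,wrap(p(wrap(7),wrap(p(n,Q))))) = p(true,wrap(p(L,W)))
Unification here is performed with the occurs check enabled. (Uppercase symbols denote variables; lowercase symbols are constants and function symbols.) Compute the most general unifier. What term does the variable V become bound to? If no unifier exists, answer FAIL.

Bind T := wrap(wrap(true)); substituting into the one remaining equation that mentions T gives: p(p(7,wrap(wrap(wrap(true)))),p(L,p(Q,7))) = p(Q,M).
Decompose p/2: p(7,wrap(wrap(wrap(true)))) = Q,  p(L,p(Q,7)) = M.
Bind Q := p(7,wrap(wrap(wrap(true)))); substituting into the 2 remaining equations that mention Q gives: p(L,p(p(7,wrap(wrap(wrap(true)))),7)) = M,  p(true,wrap(p(wrap(7),wrap(p(n,p(7,wrap(wrap(wrap(true))))))))) = p(true,wrap(p(L,W))).
Bind M := p(L,p(p(7,wrap(wrap(wrap(true)))),7)); substituting into the one remaining equation that mentions M gives: wrap(p(V,X)) = wrap(p(wrap(p(L,p(p(7,wrap(wrap(wrap(true)))),7))),p(a,true))).
Decompose wrap/1: p(V,X) = p(wrap(p(L,p(p(7,wrap(wrap(wrap(true)))),7))),p(a,true)).
Decompose p/2: V = wrap(p(L,p(p(7,wrap(wrap(wrap(true)))),7))),  X = p(a,true).
Bind V := wrap(p(L,p(p(7,wrap(wrap(wrap(true)))),7))); no other remaining equation mentions V.
Bind X := p(a,true); no other remaining equation mentions X.
Decompose p/2: true = true,  wrap(p(wrap(7),wrap(p(n,p(7,wrap(wrap(wrap(true)))))))) = wrap(p(L,W)).
Delete trivial equation true = true.
Decompose wrap/1: p(wrap(7),wrap(p(n,p(7,wrap(wrap(wrap(true))))))) = p(L,W).
Decompose p/2: wrap(7) = L,  wrap(p(n,p(7,wrap(wrap(wrap(true)))))) = W.
Bind L := wrap(7); no other remaining equation mentions L. Substituting into the earlier bindings gives M := p(wrap(7),p(p(7,wrap(wrap(wrap(true)))),7)), V := wrap(p(wrap(7),p(p(7,wrap(wrap(wrap(true)))),7))).
Bind W := wrap(p(n,p(7,wrap(wrap(wrap(true)))))).
MGU = { T = wrap(wrap(true)), Q = p(7,wrap(wrap(wrap(true)))), M = p(wrap(7),p(p(7,wrap(wrap(wrap(true)))),7)), V = wrap(p(wrap(7),p(p(7,wrap(wrap(wrap(true)))),7))), X = p(a,true), L = wrap(7), W = wrap(p(n,p(7,wrap(wrap(wrap(true)))))) }, so V = wrap(p(wrap(7),p(p(7,wrap(wrap(wrap(true)))),7))).

wrap(p(wrap(7),p(p(7,wrap(wrap(wrap(true)))),7)))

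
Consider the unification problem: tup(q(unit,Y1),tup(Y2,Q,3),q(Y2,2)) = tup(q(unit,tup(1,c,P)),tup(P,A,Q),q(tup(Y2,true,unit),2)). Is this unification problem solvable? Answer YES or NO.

NO

Decompose tup/3: q(unit,Y1) = q(unit,tup(1,c,P)),  tup(Y2,Q,3) = tup(P,A,Q),  q(Y2,2) = q(tup(Y2,true,unit),2).
Decompose q/2: unit = unit,  Y1 = tup(1,c,P).
Delete trivial equation unit = unit.
Bind Y1 := tup(1,c,P); no other remaining equation mentions Y1.
Decompose tup/3: Y2 = P,  Q = A,  3 = Q.
Bind Y2 := P; substituting into the one remaining equation that mentions Y2 gives: q(P,2) = q(tup(P,true,unit),2).
Bind Q := A; substituting into the one remaining equation that mentions Q gives: 3 = A.
Bind A := 3; no other remaining equation mentions A. Substituting into the earlier binding gives Q := 3.
Decompose q/2: P = tup(P,true,unit),  2 = 2.
Occurs check fails: P occurs in tup(P,true,unit); the equation P = tup(P,true,unit) has no finite solution.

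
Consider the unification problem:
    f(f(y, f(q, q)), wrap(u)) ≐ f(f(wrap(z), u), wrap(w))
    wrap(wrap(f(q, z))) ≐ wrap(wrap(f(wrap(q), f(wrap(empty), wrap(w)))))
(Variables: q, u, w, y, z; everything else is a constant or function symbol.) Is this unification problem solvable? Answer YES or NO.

Decompose f/2: f(y, f(q, q)) ≐ f(wrap(z), u),  wrap(u) ≐ wrap(w).
Decompose f/2: y ≐ wrap(z),  f(q, q) ≐ u.
Bind y := wrap(z); no other remaining equation mentions y.
Bind u := f(q, q); substituting into the one remaining equation that mentions u gives: wrap(f(q, q)) ≐ wrap(w).
Decompose wrap/1: f(q, q) ≐ w.
Bind w := f(q, q); substituting into the remaining equation gives: wrap(wrap(f(q, z))) ≐ wrap(wrap(f(wrap(q), f(wrap(empty), wrap(f(q, q)))))).
Decompose wrap/1: wrap(f(q, z)) ≐ wrap(f(wrap(q), f(wrap(empty), wrap(f(q, q))))).
Decompose wrap/1: f(q, z) ≐ f(wrap(q), f(wrap(empty), wrap(f(q, q)))).
Decompose f/2: q ≐ wrap(q),  z ≐ f(wrap(empty), wrap(f(q, q))).
Occurs check fails: q occurs in wrap(q); the equation q ≐ wrap(q) has no finite solution.

NO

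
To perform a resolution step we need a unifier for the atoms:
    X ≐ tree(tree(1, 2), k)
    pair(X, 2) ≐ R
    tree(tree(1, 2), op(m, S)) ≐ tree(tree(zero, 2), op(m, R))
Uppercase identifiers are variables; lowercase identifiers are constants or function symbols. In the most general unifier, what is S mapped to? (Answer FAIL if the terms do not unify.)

FAIL

Bind X := tree(tree(1, 2), k); substituting into the one remaining equation that mentions X gives: pair(tree(tree(1, 2), k), 2) ≐ R.
Bind R := pair(tree(tree(1, 2), k), 2); substituting into the remaining equation gives: tree(tree(1, 2), op(m, S)) ≐ tree(tree(zero, 2), op(m, pair(tree(tree(1, 2), k), 2))).
Decompose tree/2: tree(1, 2) ≐ tree(zero, 2),  op(m, S) ≐ op(m, pair(tree(tree(1, 2), k), 2)).
Decompose tree/2: 1 ≐ zero,  2 ≐ 2.
Clash: constants 1 and zero differ; no unifier exists.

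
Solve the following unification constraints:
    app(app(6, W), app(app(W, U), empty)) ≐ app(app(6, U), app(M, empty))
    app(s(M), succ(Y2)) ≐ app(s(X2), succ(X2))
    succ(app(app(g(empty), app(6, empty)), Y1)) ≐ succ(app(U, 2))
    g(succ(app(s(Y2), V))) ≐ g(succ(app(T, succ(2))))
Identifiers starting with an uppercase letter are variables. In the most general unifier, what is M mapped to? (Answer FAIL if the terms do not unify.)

Decompose app/2: app(6, W) ≐ app(6, U),  app(app(W, U), empty) ≐ app(M, empty).
Decompose app/2: 6 ≐ 6,  W ≐ U.
Delete trivial equation 6 ≐ 6.
Bind W := U; substituting into the one remaining equation that mentions W gives: app(app(U, U), empty) ≐ app(M, empty).
Decompose app/2: app(U, U) ≐ M,  empty ≐ empty.
Bind M := app(U, U); substituting into the one remaining equation that mentions M gives: app(s(app(U, U)), succ(Y2)) ≐ app(s(X2), succ(X2)).
Delete trivial equation empty ≐ empty.
Decompose app/2: s(app(U, U)) ≐ s(X2),  succ(Y2) ≐ succ(X2).
Decompose s/1: app(U, U) ≐ X2.
Bind X2 := app(U, U); substituting into the one remaining equation that mentions X2 gives: succ(Y2) ≐ succ(app(U, U)).
Decompose succ/1: Y2 ≐ app(U, U).
Bind Y2 := app(U, U); substituting into the one remaining equation that mentions Y2 gives: g(succ(app(s(app(U, U)), V))) ≐ g(succ(app(T, succ(2)))).
Decompose succ/1: app(app(g(empty), app(6, empty)), Y1) ≐ app(U, 2).
Decompose app/2: app(g(empty), app(6, empty)) ≐ U,  Y1 ≐ 2.
Bind U := app(g(empty), app(6, empty)); substituting into the one remaining equation that mentions U gives: g(succ(app(s(app(app(g(empty), app(6, empty)), app(g(empty), app(6, empty)))), V))) ≐ g(succ(app(T, succ(2)))). Substituting into the earlier bindings gives W := app(g(empty), app(6, empty)), M := app(app(g(empty), app(6, empty)), app(g(empty), app(6, empty))), X2 := app(app(g(empty), app(6, empty)), app(g(empty), app(6, empty))), Y2 := app(app(g(empty), app(6, empty)), app(g(empty), app(6, empty))).
Bind Y1 := 2; no other remaining equation mentions Y1.
Decompose g/1: succ(app(s(app(app(g(empty), app(6, empty)), app(g(empty), app(6, empty)))), V)) ≐ succ(app(T, succ(2))).
Decompose succ/1: app(s(app(app(g(empty), app(6, empty)), app(g(empty), app(6, empty)))), V) ≐ app(T, succ(2)).
Decompose app/2: s(app(app(g(empty), app(6, empty)), app(g(empty), app(6, empty)))) ≐ T,  V ≐ succ(2).
Bind T := s(app(app(g(empty), app(6, empty)), app(g(empty), app(6, empty)))); no other remaining equation mentions T.
Bind V := succ(2).
MGU = { W := app(g(empty), app(6, empty)), M := app(app(g(empty), app(6, empty)), app(g(empty), app(6, empty))), X2 := app(app(g(empty), app(6, empty)), app(g(empty), app(6, empty))), Y2 := app(app(g(empty), app(6, empty)), app(g(empty), app(6, empty))), U := app(g(empty), app(6, empty)), Y1 := 2, T := s(app(app(g(empty), app(6, empty)), app(g(empty), app(6, empty)))), V := succ(2) }, so M := app(app(g(empty), app(6, empty)), app(g(empty), app(6, empty))).

app(app(g(empty), app(6, empty)), app(g(empty), app(6, empty)))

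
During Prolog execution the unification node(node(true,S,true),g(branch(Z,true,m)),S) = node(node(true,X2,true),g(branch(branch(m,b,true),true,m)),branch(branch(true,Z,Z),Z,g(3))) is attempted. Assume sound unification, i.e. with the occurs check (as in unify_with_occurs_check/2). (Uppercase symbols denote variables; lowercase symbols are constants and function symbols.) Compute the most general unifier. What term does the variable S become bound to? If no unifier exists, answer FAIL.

Decompose node/3: node(true,S,true) = node(true,X2,true),  g(branch(Z,true,m)) = g(branch(branch(m,b,true),true,m)),  S = branch(branch(true,Z,Z),Z,g(3)).
Decompose node/3: true = true,  S = X2,  true = true.
Delete trivial equation true = true.
Bind S := X2; substituting into the one remaining equation that mentions S gives: X2 = branch(branch(true,Z,Z),Z,g(3)).
Delete trivial equation true = true.
Decompose g/1: branch(Z,true,m) = branch(branch(m,b,true),true,m).
Decompose branch/3: Z = branch(m,b,true),  true = true,  m = m.
Bind Z := branch(m,b,true); substituting into the one remaining equation that mentions Z gives: X2 = branch(branch(true,branch(m,b,true),branch(m,b,true)),branch(m,b,true),g(3)).
Delete trivial equation true = true.
Delete trivial equation m = m.
Bind X2 := branch(branch(true,branch(m,b,true),branch(m,b,true)),branch(m,b,true),g(3)). Substituting into the earlier binding gives S := branch(branch(true,branch(m,b,true),branch(m,b,true)),branch(m,b,true),g(3)).
MGU = { S -> branch(branch(true,branch(m,b,true),branch(m,b,true)),branch(m,b,true),g(3)), Z -> branch(m,b,true), X2 -> branch(branch(true,branch(m,b,true),branch(m,b,true)),branch(m,b,true),g(3)) }, so S -> branch(branch(true,branch(m,b,true),branch(m,b,true)),branch(m,b,true),g(3)).

branch(branch(true,branch(m,b,true),branch(m,b,true)),branch(m,b,true),g(3))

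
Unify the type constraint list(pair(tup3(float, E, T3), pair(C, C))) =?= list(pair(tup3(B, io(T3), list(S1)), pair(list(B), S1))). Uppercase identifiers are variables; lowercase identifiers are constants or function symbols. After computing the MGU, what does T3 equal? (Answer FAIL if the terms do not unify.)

list(list(float))

Decompose list/1: pair(tup3(float, E, T3), pair(C, C)) =?= pair(tup3(B, io(T3), list(S1)), pair(list(B), S1)).
Decompose pair/2: tup3(float, E, T3) =?= tup3(B, io(T3), list(S1)),  pair(C, C) =?= pair(list(B), S1).
Decompose tup3/3: float =?= B,  E =?= io(T3),  T3 =?= list(S1).
Bind B := float; substituting into the one remaining equation that mentions B gives: pair(C, C) =?= pair(list(float), S1).
Bind E := io(T3); no other remaining equation mentions E.
Bind T3 := list(S1); no other remaining equation mentions T3. Substituting into the earlier binding gives E := io(list(S1)).
Decompose pair/2: C =?= list(float),  C =?= S1.
Bind C := list(float); substituting into the remaining equation gives: list(float) =?= S1.
Bind S1 := list(float). Substituting into the earlier bindings gives E := io(list(list(float))), T3 := list(list(float)).
MGU = { B := float, E := io(list(list(float))), T3 := list(list(float)), C := list(float), S1 := list(float) }, so T3 := list(list(float)).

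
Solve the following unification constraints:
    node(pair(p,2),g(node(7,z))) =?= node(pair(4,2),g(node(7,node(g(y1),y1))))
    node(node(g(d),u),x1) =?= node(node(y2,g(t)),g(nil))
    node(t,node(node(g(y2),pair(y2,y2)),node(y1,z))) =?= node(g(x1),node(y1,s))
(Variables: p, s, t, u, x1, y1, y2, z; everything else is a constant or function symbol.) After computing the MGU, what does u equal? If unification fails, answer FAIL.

g(g(g(nil)))

Decompose node/2: pair(p,2) =?= pair(4,2),  g(node(7,z)) =?= g(node(7,node(g(y1),y1))).
Decompose pair/2: p =?= 4,  2 =?= 2.
Bind p := 4; no other remaining equation mentions p.
Delete trivial equation 2 =?= 2.
Decompose g/1: node(7,z) =?= node(7,node(g(y1),y1)).
Decompose node/2: 7 =?= 7,  z =?= node(g(y1),y1).
Delete trivial equation 7 =?= 7.
Bind z := node(g(y1),y1); substituting into the one remaining equation that mentions z gives: node(t,node(node(g(y2),pair(y2,y2)),node(y1,node(g(y1),y1)))) =?= node(g(x1),node(y1,s)).
Decompose node/2: node(g(d),u) =?= node(y2,g(t)),  x1 =?= g(nil).
Decompose node/2: g(d) =?= y2,  u =?= g(t).
Bind y2 := g(d); substituting into the one remaining equation that mentions y2 gives: node(t,node(node(g(g(d)),pair(g(d),g(d))),node(y1,node(g(y1),y1)))) =?= node(g(x1),node(y1,s)).
Bind u := g(t); no other remaining equation mentions u.
Bind x1 := g(nil); substituting into the remaining equation gives: node(t,node(node(g(g(d)),pair(g(d),g(d))),node(y1,node(g(y1),y1)))) =?= node(g(g(nil)),node(y1,s)).
Decompose node/2: t =?= g(g(nil)),  node(node(g(g(d)),pair(g(d),g(d))),node(y1,node(g(y1),y1))) =?= node(y1,s).
Bind t := g(g(nil)); no other remaining equation mentions t. Substituting into the earlier binding gives u := g(g(g(nil))).
Decompose node/2: node(g(g(d)),pair(g(d),g(d))) =?= y1,  node(y1,node(g(y1),y1)) =?= s.
Bind y1 := node(g(g(d)),pair(g(d),g(d))); substituting into the remaining equation gives: node(node(g(g(d)),pair(g(d),g(d))),node(g(node(g(g(d)),pair(g(d),g(d)))),node(g(g(d)),pair(g(d),g(d))))) =?= s. Substituting into the earlier binding gives z := node(g(node(g(g(d)),pair(g(d),g(d)))),node(g(g(d)),pair(g(d),g(d)))).
Bind s := node(node(g(g(d)),pair(g(d),g(d))),node(g(node(g(g(d)),pair(g(d),g(d)))),node(g(g(d)),pair(g(d),g(d))))).
MGU = { p -> 4, z -> node(g(node(g(g(d)),pair(g(d),g(d)))),node(g(g(d)),pair(g(d),g(d)))), y2 -> g(d), u -> g(g(g(nil))), x1 -> g(nil), t -> g(g(nil)), y1 -> node(g(g(d)),pair(g(d),g(d))), s -> node(node(g(g(d)),pair(g(d),g(d))),node(g(node(g(g(d)),pair(g(d),g(d)))),node(g(g(d)),pair(g(d),g(d))))) }, so u -> g(g(g(nil))).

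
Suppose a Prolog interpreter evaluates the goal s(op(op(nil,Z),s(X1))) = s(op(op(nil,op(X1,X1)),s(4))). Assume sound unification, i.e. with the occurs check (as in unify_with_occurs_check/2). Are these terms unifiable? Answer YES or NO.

Decompose s/1: op(op(nil,Z),s(X1)) = op(op(nil,op(X1,X1)),s(4)).
Decompose op/2: op(nil,Z) = op(nil,op(X1,X1)),  s(X1) = s(4).
Decompose op/2: nil = nil,  Z = op(X1,X1).
Delete trivial equation nil = nil.
Bind Z := op(X1,X1); no other remaining equation mentions Z.
Decompose s/1: X1 = 4.
Bind X1 := 4. Substituting into the earlier binding gives Z := op(4,4).
No equations remain and no clash or occurs-check failure arose, so a unifier exists.

YES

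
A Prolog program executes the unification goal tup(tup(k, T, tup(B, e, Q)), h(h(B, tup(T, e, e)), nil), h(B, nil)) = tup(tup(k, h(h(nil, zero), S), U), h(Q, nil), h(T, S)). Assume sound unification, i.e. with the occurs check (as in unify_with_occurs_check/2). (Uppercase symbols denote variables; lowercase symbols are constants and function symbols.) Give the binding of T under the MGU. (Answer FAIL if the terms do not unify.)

Decompose tup/3: tup(k, T, tup(B, e, Q)) = tup(k, h(h(nil, zero), S), U),  h(h(B, tup(T, e, e)), nil) = h(Q, nil),  h(B, nil) = h(T, S).
Decompose tup/3: k = k,  T = h(h(nil, zero), S),  tup(B, e, Q) = U.
Delete trivial equation k = k.
Bind T := h(h(nil, zero), S); substituting into the 2 remaining equations that mention T gives: h(h(B, tup(h(h(nil, zero), S), e, e)), nil) = h(Q, nil),  h(B, nil) = h(h(h(nil, zero), S), S).
Bind U := tup(B, e, Q); no other remaining equation mentions U.
Decompose h/2: h(B, tup(h(h(nil, zero), S), e, e)) = Q,  nil = nil.
Bind Q := h(B, tup(h(h(nil, zero), S), e, e)); no other remaining equation mentions Q. Substituting into the earlier binding gives U := tup(B, e, h(B, tup(h(h(nil, zero), S), e, e))).
Delete trivial equation nil = nil.
Decompose h/2: B = h(h(nil, zero), S),  nil = S.
Bind B := h(h(nil, zero), S); no other remaining equation mentions B. Substituting into the earlier bindings gives U := tup(h(h(nil, zero), S), e, h(h(h(nil, zero), S), tup(h(h(nil, zero), S), e, e))), Q := h(h(h(nil, zero), S), tup(h(h(nil, zero), S), e, e)).
Bind S := nil. Substituting into the earlier bindings gives T := h(h(nil, zero), nil), U := tup(h(h(nil, zero), nil), e, h(h(h(nil, zero), nil), tup(h(h(nil, zero), nil), e, e))), Q := h(h(h(nil, zero), nil), tup(h(h(nil, zero), nil), e, e)), B := h(h(nil, zero), nil).
MGU = { T -> h(h(nil, zero), nil), U -> tup(h(h(nil, zero), nil), e, h(h(h(nil, zero), nil), tup(h(h(nil, zero), nil), e, e))), Q -> h(h(h(nil, zero), nil), tup(h(h(nil, zero), nil), e, e)), B -> h(h(nil, zero), nil), S -> nil }, so T -> h(h(nil, zero), nil).

h(h(nil, zero), nil)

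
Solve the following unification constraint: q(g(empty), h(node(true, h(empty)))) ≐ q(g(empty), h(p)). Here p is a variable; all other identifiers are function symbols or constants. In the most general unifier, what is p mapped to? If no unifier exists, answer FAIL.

node(true, h(empty))

Decompose q/2: g(empty) ≐ g(empty),  h(node(true, h(empty))) ≐ h(p).
Delete trivial equation g(empty) ≐ g(empty).
Decompose h/1: node(true, h(empty)) ≐ p.
Bind p := node(true, h(empty)).
MGU = { p := node(true, h(empty)) }, so p := node(true, h(empty)).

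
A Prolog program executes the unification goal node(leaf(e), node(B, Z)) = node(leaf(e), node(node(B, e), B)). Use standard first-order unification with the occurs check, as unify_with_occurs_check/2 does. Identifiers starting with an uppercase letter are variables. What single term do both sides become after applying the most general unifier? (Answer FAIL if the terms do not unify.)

FAIL

Decompose node/2: leaf(e) = leaf(e),  node(B, Z) = node(node(B, e), B).
Delete trivial equation leaf(e) = leaf(e).
Decompose node/2: B = node(B, e),  Z = B.
Occurs check fails: B occurs in node(B, e); the equation B = node(B, e) has no finite solution.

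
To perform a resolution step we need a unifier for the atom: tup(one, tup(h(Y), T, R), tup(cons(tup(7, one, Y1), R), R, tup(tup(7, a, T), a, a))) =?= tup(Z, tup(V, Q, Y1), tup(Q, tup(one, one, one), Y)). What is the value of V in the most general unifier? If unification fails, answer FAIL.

h(tup(tup(7, a, cons(tup(7, one, tup(one, one, one)), tup(one, one, one))), a, a))

Decompose tup/3: one =?= Z,  tup(h(Y), T, R) =?= tup(V, Q, Y1),  tup(cons(tup(7, one, Y1), R), R, tup(tup(7, a, T), a, a)) =?= tup(Q, tup(one, one, one), Y).
Bind Z := one; no other remaining equation mentions Z.
Decompose tup/3: h(Y) =?= V,  T =?= Q,  R =?= Y1.
Bind V := h(Y); no other remaining equation mentions V.
Bind T := Q; substituting into the one remaining equation that mentions T gives: tup(cons(tup(7, one, Y1), R), R, tup(tup(7, a, Q), a, a)) =?= tup(Q, tup(one, one, one), Y).
Bind R := Y1; substituting into the remaining equation gives: tup(cons(tup(7, one, Y1), Y1), Y1, tup(tup(7, a, Q), a, a)) =?= tup(Q, tup(one, one, one), Y).
Decompose tup/3: cons(tup(7, one, Y1), Y1) =?= Q,  Y1 =?= tup(one, one, one),  tup(tup(7, a, Q), a, a) =?= Y.
Bind Q := cons(tup(7, one, Y1), Y1); substituting into the one remaining equation that mentions Q gives: tup(tup(7, a, cons(tup(7, one, Y1), Y1)), a, a) =?= Y. Substituting into the earlier binding gives T := cons(tup(7, one, Y1), Y1).
Bind Y1 := tup(one, one, one); substituting into the remaining equation gives: tup(tup(7, a, cons(tup(7, one, tup(one, one, one)), tup(one, one, one))), a, a) =?= Y. Substituting into the earlier bindings gives T := cons(tup(7, one, tup(one, one, one)), tup(one, one, one)), R := tup(one, one, one), Q := cons(tup(7, one, tup(one, one, one)), tup(one, one, one)).
Bind Y := tup(tup(7, a, cons(tup(7, one, tup(one, one, one)), tup(one, one, one))), a, a). Substituting into the earlier binding gives V := h(tup(tup(7, a, cons(tup(7, one, tup(one, one, one)), tup(one, one, one))), a, a)).
MGU = { Z ↦ one, V ↦ h(tup(tup(7, a, cons(tup(7, one, tup(one, one, one)), tup(one, one, one))), a, a)), T ↦ cons(tup(7, one, tup(one, one, one)), tup(one, one, one)), R ↦ tup(one, one, one), Q ↦ cons(tup(7, one, tup(one, one, one)), tup(one, one, one)), Y1 ↦ tup(one, one, one), Y ↦ tup(tup(7, a, cons(tup(7, one, tup(one, one, one)), tup(one, one, one))), a, a) }, so V ↦ h(tup(tup(7, a, cons(tup(7, one, tup(one, one, one)), tup(one, one, one))), a, a)).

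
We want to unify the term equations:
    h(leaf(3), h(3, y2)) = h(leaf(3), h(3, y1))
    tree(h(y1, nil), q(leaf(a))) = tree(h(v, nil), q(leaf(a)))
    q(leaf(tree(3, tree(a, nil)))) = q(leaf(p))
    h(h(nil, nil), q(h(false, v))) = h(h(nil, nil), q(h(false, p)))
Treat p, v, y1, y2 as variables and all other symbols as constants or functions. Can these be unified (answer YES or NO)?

YES

Decompose h/2: leaf(3) = leaf(3),  h(3, y2) = h(3, y1).
Delete trivial equation leaf(3) = leaf(3).
Decompose h/2: 3 = 3,  y2 = y1.
Delete trivial equation 3 = 3.
Bind y2 := y1; no other remaining equation mentions y2.
Decompose tree/2: h(y1, nil) = h(v, nil),  q(leaf(a)) = q(leaf(a)).
Decompose h/2: y1 = v,  nil = nil.
Bind y1 := v; no other remaining equation mentions y1. Substituting into the earlier binding gives y2 := v.
Delete trivial equation nil = nil.
Delete trivial equation q(leaf(a)) = q(leaf(a)).
Decompose q/1: leaf(tree(3, tree(a, nil))) = leaf(p).
Decompose leaf/1: tree(3, tree(a, nil)) = p.
Bind p := tree(3, tree(a, nil)); substituting into the remaining equation gives: h(h(nil, nil), q(h(false, v))) = h(h(nil, nil), q(h(false, tree(3, tree(a, nil))))).
Decompose h/2: h(nil, nil) = h(nil, nil),  q(h(false, v)) = q(h(false, tree(3, tree(a, nil)))).
Delete trivial equation h(nil, nil) = h(nil, nil).
Decompose q/1: h(false, v) = h(false, tree(3, tree(a, nil))).
Decompose h/2: false = false,  v = tree(3, tree(a, nil)).
Delete trivial equation false = false.
Bind v := tree(3, tree(a, nil)). Substituting into the earlier bindings gives y2 := tree(3, tree(a, nil)), y1 := tree(3, tree(a, nil)).
No equations remain and no clash or occurs-check failure arose, so a unifier exists.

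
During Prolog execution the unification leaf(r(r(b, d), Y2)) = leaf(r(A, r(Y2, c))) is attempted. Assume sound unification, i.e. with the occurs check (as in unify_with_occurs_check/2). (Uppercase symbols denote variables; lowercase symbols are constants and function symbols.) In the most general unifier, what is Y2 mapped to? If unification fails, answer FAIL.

FAIL

Decompose leaf/1: r(r(b, d), Y2) = r(A, r(Y2, c)).
Decompose r/2: r(b, d) = A,  Y2 = r(Y2, c).
Bind A := r(b, d); no other remaining equation mentions A.
Occurs check fails: Y2 occurs in r(Y2, c); the equation Y2 = r(Y2, c) has no finite solution.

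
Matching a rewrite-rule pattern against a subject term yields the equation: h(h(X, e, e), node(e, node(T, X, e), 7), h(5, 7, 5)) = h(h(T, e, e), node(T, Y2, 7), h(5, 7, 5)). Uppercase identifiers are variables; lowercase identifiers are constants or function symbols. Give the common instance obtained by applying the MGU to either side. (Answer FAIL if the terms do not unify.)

h(h(e, e, e), node(e, node(e, e, e), 7), h(5, 7, 5))

Decompose h/3: h(X, e, e) = h(T, e, e),  node(e, node(T, X, e), 7) = node(T, Y2, 7),  h(5, 7, 5) = h(5, 7, 5).
Decompose h/3: X = T,  e = e,  e = e.
Bind X := T; substituting into the one remaining equation that mentions X gives: node(e, node(T, T, e), 7) = node(T, Y2, 7).
Delete trivial equation e = e.
Delete trivial equation e = e.
Decompose node/3: e = T,  node(T, T, e) = Y2,  7 = 7.
Bind T := e; substituting into the one remaining equation that mentions T gives: node(e, e, e) = Y2. Substituting into the earlier binding gives X := e.
Bind Y2 := node(e, e, e); no other remaining equation mentions Y2.
Delete trivial equation 7 = 7.
Delete trivial equation h(5, 7, 5) = h(5, 7, 5).
Applying the MGU to either side gives h(h(e, e, e), node(e, node(e, e, e), 7), h(5, 7, 5)).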